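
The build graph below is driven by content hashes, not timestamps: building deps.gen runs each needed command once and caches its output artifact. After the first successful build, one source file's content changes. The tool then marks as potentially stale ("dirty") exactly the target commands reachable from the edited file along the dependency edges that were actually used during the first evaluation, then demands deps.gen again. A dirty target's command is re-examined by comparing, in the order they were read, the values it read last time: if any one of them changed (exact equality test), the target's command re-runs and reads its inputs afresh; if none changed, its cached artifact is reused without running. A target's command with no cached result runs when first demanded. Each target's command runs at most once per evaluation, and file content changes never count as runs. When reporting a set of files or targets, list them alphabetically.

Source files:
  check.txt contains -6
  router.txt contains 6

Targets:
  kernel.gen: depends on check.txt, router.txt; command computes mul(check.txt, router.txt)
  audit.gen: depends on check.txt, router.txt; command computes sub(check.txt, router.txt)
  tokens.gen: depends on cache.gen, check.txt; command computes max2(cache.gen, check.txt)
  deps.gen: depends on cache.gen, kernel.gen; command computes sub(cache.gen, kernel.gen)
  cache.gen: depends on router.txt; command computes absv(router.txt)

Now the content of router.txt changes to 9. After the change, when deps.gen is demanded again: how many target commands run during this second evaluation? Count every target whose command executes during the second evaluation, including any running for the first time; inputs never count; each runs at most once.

Initial pass — values computed on the first demand:
  cache.gen = absv(6) = 6
  kernel.gen = mul(-6, 6) = -36
  deps.gen = sub(6, -36) = 42

Second demand — change propagation:
  cache.gen: re-runs because router.txt 6->9; new result 9.
  kernel.gen: re-runs because router.txt 6->9; new result -54.
  deps.gen: re-runs because cache.gen 6->9; kernel.gen -36->-54; new result 63.

Run set: cache.gen, deps.gen, kernel.gen (3 run).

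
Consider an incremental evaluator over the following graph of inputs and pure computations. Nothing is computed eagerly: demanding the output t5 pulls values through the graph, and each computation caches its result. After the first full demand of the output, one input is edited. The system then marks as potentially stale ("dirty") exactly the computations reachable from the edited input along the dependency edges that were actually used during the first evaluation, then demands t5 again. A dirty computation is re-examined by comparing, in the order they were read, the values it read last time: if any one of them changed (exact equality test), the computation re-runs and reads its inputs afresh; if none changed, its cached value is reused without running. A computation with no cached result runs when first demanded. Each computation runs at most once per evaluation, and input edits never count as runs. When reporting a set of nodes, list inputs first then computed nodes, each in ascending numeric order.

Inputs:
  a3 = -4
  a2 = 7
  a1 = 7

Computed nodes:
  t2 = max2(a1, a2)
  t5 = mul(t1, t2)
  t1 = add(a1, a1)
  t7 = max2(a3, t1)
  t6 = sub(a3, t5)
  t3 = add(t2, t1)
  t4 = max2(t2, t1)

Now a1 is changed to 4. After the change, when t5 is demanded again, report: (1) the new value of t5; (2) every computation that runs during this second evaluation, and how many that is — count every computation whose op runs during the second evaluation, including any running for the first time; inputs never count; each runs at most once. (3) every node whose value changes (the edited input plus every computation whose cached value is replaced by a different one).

t5 now evaluates to 56.
Run set: t1, t2, t5 (3 run).
Changed values: a1, t1, t5.

Initial pass — values computed on the first demand:
  t1 = add(7, 7) = 14
  t2 = max2(7, 7) = 7
  t5 = mul(14, 7) = 98

Second demand — change propagation:
  t1: re-runs because a1 7->4; a1 7->4; new result 8.
  t2: re-runs because a1 7->4; new result 7 (unchanged).
  t5: re-runs because t1 14->8; new result 56.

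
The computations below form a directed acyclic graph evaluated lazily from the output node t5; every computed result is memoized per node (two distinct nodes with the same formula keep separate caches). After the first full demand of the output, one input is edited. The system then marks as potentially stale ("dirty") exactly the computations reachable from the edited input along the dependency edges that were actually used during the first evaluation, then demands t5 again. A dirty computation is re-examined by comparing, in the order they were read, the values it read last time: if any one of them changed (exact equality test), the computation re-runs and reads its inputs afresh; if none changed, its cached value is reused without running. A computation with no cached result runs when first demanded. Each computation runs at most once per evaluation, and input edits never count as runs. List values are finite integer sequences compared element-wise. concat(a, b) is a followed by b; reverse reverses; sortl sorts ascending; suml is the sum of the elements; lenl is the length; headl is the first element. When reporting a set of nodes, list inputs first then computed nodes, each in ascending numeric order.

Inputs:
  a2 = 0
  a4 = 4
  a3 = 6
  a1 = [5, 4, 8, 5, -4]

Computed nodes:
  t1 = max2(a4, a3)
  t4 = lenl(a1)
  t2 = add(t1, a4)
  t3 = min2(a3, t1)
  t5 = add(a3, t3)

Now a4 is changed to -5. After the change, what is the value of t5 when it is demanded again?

Demanding t5 again yields 12.
Note the absorption at t1: it re-runs yet its value is the same, leaving the output's value untouched.

First demand of the output computes:
  t1 = max2(4, 6) = 6
  t3 = min2(6, 6) = 6
  t5 = add(6, 6) = 12

After the edit, cleaning proceeds:
  t1: a read changed (a4 4->-5) — executes, giving 6 — identical to its old value.
  t3: dirty, but its reads are unchanged (a3 unchanged, t1 unchanged); cached 6 stands.
  t5: dirty, but its reads are unchanged (a3 unchanged, t3 unchanged); cached 12 stands.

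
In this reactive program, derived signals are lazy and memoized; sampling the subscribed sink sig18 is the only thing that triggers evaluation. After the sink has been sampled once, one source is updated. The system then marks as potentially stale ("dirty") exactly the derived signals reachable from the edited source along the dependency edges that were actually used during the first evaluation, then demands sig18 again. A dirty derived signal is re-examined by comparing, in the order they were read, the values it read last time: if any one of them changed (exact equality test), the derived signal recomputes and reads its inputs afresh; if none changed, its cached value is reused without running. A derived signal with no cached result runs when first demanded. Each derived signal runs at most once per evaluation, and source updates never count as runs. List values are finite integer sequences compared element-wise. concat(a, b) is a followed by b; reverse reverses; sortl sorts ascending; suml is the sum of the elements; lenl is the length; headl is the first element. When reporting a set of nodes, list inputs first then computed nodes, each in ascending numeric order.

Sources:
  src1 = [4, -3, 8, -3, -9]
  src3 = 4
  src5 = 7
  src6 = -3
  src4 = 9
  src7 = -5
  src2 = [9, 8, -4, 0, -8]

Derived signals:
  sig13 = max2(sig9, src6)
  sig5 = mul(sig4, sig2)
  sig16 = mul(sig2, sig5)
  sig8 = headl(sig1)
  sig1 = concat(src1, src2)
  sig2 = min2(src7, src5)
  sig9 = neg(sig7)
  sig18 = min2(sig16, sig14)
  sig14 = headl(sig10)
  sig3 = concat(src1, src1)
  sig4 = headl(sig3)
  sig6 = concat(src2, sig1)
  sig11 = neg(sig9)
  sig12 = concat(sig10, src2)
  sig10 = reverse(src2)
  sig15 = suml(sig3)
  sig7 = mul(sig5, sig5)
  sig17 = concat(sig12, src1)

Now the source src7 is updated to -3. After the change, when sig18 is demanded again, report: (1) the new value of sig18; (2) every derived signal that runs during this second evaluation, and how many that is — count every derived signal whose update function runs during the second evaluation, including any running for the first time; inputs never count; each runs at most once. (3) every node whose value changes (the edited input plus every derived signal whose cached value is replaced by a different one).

First demand of the output computes:
  sig2 = min2(-5, 7) = -5
  sig3 = concat([4, -3, 8, -3, -9], [4, -3, 8, -3, -9]) = [4, -3, 8, -3, -9, 4, -3, 8, -3, -9]
  sig4 = headl([4, -3, 8, -3, -9, 4, -3, 8, -3, -9]) = 4
  sig5 = mul(4, -5) = -20
  sig10 = reverse([9, 8, -4, 0, -8]) = [-8, 0, -4, 8, 9]
  sig14 = headl([-8, 0, -4, 8, 9]) = -8
  sig16 = mul(-5, -20) = 100
  sig18 = min2(100, -8) = -8

After the edit, cleaning proceeds:
  sig2: a read changed (src7 -5->-3) — executes, giving -3.
  sig5: a read changed (sig2 -5->-3) — executes, giving -12.
  sig16: a read changed (sig2 -5->-3; sig5 -20->-12) — executes, giving 36.
  sig18: a read changed (sig16 100->36) — executes, giving -8 — identical to its old value.

Demanding sig18 again yields -8.
4 derived signals run: sig2, sig5, sig16, sig18.
The nodes whose values change: src7, sig2, sig5, sig16.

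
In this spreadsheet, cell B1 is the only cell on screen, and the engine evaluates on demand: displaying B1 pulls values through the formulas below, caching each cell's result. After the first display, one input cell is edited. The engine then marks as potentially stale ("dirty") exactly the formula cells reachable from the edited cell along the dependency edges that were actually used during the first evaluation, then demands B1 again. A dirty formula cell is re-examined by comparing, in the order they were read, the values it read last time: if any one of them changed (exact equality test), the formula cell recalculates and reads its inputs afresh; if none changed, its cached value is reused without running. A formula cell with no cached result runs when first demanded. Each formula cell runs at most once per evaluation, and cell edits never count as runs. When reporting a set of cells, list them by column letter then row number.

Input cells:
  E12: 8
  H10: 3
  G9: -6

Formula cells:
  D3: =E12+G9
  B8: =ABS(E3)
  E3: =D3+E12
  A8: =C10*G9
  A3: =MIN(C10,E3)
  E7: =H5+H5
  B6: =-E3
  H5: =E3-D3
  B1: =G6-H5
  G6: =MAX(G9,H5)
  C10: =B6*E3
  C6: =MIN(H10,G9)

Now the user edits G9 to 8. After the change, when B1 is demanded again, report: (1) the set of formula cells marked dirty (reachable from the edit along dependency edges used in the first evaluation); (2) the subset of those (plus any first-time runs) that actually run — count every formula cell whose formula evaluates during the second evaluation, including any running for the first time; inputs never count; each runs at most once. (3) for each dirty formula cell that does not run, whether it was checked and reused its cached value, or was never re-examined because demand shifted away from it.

Initial pass — values computed on the first demand:
  D3 = 8 + -6 = 2
  E3 = 2 + 8 = 10
  H5 = 10 - 2 = 8
  G6 = MAX(-6, 8) = 8
  B1 = 8 - 8 = 0

Second demand — change propagation:
  D3: re-runs because G9 -6->8; new result 16.
  E3: re-runs because D3 2->16; new result 24.
  H5: re-runs because E3 10->24; D3 2->16; new result 8 (unchanged).
  G6: re-runs because G9 -6->8; new result 8 (unchanged).
  B1: re-examined; everything it read last time is the same (G6 unchanged, H5 unchanged) — cache 0 kept, no run.

The important point: at B1 every value read last time is unchanged, so the dirty flag clears without a run.

Dirty set: B1, D3, E3, G6, H5.
Run set: D3, E3, G6, H5 (4 run).
Re-examined without running (cache reused): B1.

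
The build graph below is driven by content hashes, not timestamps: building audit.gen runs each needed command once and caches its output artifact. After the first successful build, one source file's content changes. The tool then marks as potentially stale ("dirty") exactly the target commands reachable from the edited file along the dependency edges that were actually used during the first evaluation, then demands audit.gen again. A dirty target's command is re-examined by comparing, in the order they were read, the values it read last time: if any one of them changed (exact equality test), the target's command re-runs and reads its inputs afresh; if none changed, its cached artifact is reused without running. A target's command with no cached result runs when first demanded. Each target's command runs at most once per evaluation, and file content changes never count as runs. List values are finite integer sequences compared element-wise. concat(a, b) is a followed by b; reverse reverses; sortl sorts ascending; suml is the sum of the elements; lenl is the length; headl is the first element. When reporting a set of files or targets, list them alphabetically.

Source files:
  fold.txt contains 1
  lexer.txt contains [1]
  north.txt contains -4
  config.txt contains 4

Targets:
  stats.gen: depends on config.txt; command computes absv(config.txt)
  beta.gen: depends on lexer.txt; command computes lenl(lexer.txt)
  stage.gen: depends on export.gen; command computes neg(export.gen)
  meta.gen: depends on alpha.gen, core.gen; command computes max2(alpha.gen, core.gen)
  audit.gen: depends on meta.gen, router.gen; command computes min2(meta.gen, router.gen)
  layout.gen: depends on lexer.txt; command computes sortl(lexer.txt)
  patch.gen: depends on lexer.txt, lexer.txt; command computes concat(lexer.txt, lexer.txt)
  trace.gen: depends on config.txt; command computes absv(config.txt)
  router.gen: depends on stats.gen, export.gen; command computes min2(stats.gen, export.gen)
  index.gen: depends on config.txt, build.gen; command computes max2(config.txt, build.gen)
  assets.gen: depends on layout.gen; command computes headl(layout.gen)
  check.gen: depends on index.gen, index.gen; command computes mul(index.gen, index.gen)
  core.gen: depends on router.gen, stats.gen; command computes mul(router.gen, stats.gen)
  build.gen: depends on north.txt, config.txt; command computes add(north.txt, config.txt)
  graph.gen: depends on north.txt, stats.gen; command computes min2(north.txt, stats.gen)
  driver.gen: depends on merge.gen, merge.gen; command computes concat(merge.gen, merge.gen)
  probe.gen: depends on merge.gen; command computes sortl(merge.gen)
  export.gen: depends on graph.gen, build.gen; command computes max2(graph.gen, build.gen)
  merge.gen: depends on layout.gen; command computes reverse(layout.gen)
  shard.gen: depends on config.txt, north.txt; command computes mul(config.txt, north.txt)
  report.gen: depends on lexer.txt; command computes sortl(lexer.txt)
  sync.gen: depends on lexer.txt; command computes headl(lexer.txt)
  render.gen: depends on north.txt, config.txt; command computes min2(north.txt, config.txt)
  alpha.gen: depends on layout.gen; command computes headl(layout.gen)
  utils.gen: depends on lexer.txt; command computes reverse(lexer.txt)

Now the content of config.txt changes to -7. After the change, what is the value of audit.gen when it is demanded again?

audit.gen now evaluates to -4.

Initial pass — values computed on the first demand:
  build.gen = add(-4, 4) = 0
  layout.gen = sortl([1]) = [1]
  alpha.gen = headl([1]) = 1
  stats.gen = absv(4) = 4
  graph.gen = min2(-4, 4) = -4
  export.gen = max2(-4, 0) = 0
  router.gen = min2(4, 0) = 0
  core.gen = mul(0, 4) = 0
  meta.gen = max2(1, 0) = 1
  audit.gen = min2(1, 0) = 0

Second demand — change propagation:
  build.gen: re-runs because config.txt 4->-7; new result -11.
  stats.gen: re-runs because config.txt 4->-7; new result 7.
  graph.gen: re-runs because stats.gen 4->7; new result -4 (unchanged).
  export.gen: re-runs because build.gen 0->-11; new result -4.
  router.gen: re-runs because stats.gen 4->7; export.gen 0->-4; new result -4.
  core.gen: re-runs because router.gen 0->-4; stats.gen 4->7; new result -28.
  meta.gen: re-runs because core.gen 0->-28; new result 1 (unchanged).
  audit.gen: re-runs because router.gen 0->-4; new result -4.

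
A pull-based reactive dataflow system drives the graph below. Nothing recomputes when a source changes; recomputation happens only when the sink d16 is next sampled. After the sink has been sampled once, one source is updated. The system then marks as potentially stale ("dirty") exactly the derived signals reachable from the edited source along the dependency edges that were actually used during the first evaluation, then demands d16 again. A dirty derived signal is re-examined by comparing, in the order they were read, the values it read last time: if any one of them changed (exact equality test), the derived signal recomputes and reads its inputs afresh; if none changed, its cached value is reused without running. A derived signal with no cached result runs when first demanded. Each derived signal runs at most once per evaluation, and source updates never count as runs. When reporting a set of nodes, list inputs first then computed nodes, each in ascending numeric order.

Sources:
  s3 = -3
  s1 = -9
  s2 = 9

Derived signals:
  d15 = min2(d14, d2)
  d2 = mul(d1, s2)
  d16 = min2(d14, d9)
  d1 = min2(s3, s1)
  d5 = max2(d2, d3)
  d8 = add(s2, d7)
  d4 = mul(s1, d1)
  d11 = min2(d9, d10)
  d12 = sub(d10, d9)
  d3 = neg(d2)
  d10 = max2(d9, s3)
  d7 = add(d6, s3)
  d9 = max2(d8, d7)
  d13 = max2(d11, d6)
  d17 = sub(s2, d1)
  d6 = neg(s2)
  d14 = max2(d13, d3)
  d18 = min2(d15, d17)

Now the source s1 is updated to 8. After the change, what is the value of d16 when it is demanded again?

New value of d16: -3.

First evaluation (everything demanded from the output):
  d1 = min2(-3, -9) = -9
  d2 = mul(-9, 9) = -81
  d3 = neg(-81) = 81
  d6 = neg(9) = -9
  d7 = add(-9, -3) = -12
  d8 = add(9, -12) = -3
  d9 = max2(-3, -12) = -3
  d10 = max2(-3, -3) = -3
  d11 = min2(-3, -3) = -3
  d13 = max2(-3, -9) = -3
  d14 = max2(-3, 81) = 81
  d16 = min2(81, -3) = -3

Propagation after the edit:
  d1: runs — s1 -9->8; result -3.
  d2: runs — d1 -9->-3; result -27.
  d3: runs — d2 -81->-27; result 27.
  d14: runs — d3 81->27; result 27.
  d16: runs — d14 81->27; result -3 (same value as before).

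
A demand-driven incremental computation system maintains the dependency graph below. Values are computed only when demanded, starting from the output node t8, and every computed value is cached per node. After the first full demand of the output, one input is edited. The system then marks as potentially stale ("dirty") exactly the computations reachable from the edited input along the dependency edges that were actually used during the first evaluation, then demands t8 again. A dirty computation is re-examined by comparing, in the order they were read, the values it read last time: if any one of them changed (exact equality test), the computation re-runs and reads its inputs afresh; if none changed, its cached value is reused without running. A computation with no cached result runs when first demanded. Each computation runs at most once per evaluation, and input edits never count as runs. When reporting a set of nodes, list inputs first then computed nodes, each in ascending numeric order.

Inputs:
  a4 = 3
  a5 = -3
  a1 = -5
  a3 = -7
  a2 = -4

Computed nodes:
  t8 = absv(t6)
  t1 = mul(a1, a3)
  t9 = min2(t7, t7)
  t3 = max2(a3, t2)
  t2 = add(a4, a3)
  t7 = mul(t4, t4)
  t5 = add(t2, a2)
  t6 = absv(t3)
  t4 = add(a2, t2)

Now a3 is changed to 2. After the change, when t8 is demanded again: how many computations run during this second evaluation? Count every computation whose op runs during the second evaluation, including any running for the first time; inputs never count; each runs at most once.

Computations that run: t2, t3, t6, t8 — 4 in total.

First evaluation (everything demanded from the output):
  t2 = add(3, -7) = -4
  t3 = max2(-7, -4) = -4
  t6 = absv(-4) = 4
  t8 = absv(4) = 4

Propagation after the edit:
  t2: runs — a3 -7->2; result 5.
  t3: runs — a3 -7->2; t2 -4->5; result 5.
  t6: runs — t3 -4->5; result 5.
  t8: runs — t6 4->5; result 5.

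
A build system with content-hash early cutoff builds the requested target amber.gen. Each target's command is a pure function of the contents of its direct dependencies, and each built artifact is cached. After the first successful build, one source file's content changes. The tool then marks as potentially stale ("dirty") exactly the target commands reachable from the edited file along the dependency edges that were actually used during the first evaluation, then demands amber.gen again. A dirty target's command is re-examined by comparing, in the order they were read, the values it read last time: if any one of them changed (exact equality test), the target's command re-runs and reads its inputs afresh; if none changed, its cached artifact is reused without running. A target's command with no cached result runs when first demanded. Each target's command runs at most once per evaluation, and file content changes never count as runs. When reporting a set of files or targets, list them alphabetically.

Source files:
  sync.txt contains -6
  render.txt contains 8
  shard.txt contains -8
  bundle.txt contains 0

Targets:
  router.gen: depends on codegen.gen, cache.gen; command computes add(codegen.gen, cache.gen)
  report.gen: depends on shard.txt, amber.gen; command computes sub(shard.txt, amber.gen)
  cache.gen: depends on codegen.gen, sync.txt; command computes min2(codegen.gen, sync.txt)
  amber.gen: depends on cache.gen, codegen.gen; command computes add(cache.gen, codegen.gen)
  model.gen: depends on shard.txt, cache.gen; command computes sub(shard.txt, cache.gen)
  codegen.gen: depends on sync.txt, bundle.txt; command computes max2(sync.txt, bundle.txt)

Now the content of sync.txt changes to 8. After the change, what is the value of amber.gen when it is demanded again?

First evaluation (everything demanded from the output):
  codegen.gen = max2(-6, 0) = 0
  cache.gen = min2(0, -6) = -6
  amber.gen = add(-6, 0) = -6

Propagation after the edit:
  codegen.gen: runs — sync.txt -6->8; result 8.
  cache.gen: runs — codegen.gen 0->8; sync.txt -6->8; result 8.
  amber.gen: runs — cache.gen -6->8; codegen.gen 0->8; result 16.

New value of amber.gen: 16.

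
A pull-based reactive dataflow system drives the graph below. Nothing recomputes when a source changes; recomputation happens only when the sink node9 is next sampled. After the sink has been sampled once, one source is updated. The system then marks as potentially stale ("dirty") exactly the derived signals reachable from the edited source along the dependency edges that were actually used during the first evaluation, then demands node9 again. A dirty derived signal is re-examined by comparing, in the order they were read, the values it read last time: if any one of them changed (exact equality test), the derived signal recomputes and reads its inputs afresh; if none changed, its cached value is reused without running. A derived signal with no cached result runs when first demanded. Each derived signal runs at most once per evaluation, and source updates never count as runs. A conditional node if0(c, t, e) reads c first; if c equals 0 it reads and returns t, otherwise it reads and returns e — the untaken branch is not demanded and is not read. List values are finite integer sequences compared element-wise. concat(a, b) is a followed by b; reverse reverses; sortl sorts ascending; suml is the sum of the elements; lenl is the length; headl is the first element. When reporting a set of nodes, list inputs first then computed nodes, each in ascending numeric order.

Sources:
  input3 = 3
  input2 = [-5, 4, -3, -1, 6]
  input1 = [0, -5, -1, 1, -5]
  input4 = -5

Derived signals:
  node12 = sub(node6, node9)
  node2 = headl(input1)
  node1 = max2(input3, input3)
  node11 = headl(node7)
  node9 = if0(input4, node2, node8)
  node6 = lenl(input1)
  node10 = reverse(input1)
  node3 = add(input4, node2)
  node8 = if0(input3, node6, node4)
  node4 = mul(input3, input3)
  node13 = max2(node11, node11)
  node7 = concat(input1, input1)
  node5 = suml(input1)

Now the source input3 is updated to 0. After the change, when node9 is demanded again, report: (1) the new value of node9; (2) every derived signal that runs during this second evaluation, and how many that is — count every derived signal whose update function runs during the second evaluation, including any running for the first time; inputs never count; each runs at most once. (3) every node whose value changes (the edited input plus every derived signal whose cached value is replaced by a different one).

First evaluation (everything demanded from the output):
  node4 = mul(3, 3) = 9
  node8 = if0(input3=3 -> else branch node4) = 9
  node9 = if0(input4=-5 -> else branch node8) = 9

Propagation after the edit:
  node4: marked dirty but never re-examined — demand shifted away from it.
  node6: demanded for the first time — runs, produces 5.
  node8: runs — input3 3->0; result 5.
  node9: runs — node8 9->5; result 5.

Key observation: a condition flipped, so demand moved to the other branch — node4 is never re-examined.

New value of node9: 5.
Derived signals that run: node6, node8, node9 — 3 in total.
Values that change: input3, node8, node9.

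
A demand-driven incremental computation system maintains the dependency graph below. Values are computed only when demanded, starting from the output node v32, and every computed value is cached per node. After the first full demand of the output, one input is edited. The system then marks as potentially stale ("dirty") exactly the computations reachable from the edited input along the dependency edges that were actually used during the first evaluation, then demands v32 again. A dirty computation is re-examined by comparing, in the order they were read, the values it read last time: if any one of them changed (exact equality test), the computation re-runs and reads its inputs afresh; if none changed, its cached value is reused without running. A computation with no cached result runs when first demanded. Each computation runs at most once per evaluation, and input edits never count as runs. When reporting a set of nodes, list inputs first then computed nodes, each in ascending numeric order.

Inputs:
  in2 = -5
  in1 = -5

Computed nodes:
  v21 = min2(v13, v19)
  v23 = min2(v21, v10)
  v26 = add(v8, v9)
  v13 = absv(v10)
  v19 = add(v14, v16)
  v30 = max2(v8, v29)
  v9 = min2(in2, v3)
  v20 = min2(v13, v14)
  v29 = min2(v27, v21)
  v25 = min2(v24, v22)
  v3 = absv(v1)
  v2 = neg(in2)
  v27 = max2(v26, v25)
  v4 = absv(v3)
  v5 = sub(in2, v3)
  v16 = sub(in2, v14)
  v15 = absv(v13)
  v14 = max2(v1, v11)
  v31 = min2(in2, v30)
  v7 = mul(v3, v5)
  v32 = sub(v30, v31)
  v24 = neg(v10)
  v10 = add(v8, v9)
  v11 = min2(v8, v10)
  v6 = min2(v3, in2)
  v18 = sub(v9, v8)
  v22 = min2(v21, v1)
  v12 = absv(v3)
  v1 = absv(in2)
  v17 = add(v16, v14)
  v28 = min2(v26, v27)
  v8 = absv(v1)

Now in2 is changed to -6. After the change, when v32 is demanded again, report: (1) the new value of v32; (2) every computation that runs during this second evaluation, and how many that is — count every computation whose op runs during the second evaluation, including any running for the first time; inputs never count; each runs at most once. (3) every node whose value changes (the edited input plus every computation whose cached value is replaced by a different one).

New value of v32: 12.
Computations that run: v1, v3, v8, v9, v10, v11, v14, v16, v19, v21, v22, v25, v26, v27, v29, v30, v31, v32 — 18 in total.
Values that change: in2, v1, v3, v8, v9, v14, v16, v19, v21, v22, v25, v29, v30, v31, v32.
Key observation: the cutoff stops propagation at v13 — its inputs' values are unchanged, so it reuses its cache.

First evaluation (everything demanded from the output):
  v1 = absv(-5) = 5
  v3 = absv(5) = 5
  v8 = absv(5) = 5
  v9 = min2(-5, 5) = -5
  v10 = add(5, -5) = 0
  v11 = min2(5, 0) = 0
  v13 = absv(0) = 0
  v14 = max2(5, 0) = 5
  v16 = sub(-5, 5) = -10
  v19 = add(5, -10) = -5
  v21 = min2(0, -5) = -5
  v22 = min2(-5, 5) = -5
  v24 = neg(0) = 0
  v25 = min2(0, -5) = -5
  v26 = add(5, -5) = 0
  v27 = max2(0, -5) = 0
  v29 = min2(0, -5) = -5
  v30 = max2(5, -5) = 5
  v31 = min2(-5, 5) = -5
  v32 = sub(5, -5) = 10

Propagation after the edit:
  v1: runs — in2 -5->-6; result 6.
  v3: runs — v1 5->6; result 6.
  v8: runs — v1 5->6; result 6.
  v9: runs — in2 -5->-6; v3 5->6; result -6.
  v10: runs — v8 5->6; v9 -5->-6; result 0 (same value as before).
  v11: runs — v8 5->6; result 0 (same value as before).
  v13: checked — values it read are unchanged (v10 unchanged); reused cached 0 without running.
  v14: runs — v1 5->6; result 6.
  v16: runs — in2 -5->-6; v14 5->6; result -12.
  v19: runs — v14 5->6; v16 -10->-12; result -6.
  v21: runs — v19 -5->-6; result -6.
  v22: runs — v21 -5->-6; v1 5->6; result -6.
  v24: checked — values it read are unchanged (v10 unchanged); reused cached 0 without running.
  v25: runs — v22 -5->-6; result -6.
  v26: runs — v8 5->6; v9 -5->-6; result 0 (same value as before).
  v27: runs — v25 -5->-6; result 0 (same value as before).
  v29: runs — v21 -5->-6; result -6.
  v30: runs — v8 5->6; v29 -5->-6; result 6.
  v31: runs — in2 -5->-6; v30 5->6; result -6.
  v32: runs — v30 5->6; v31 -5->-6; result 12.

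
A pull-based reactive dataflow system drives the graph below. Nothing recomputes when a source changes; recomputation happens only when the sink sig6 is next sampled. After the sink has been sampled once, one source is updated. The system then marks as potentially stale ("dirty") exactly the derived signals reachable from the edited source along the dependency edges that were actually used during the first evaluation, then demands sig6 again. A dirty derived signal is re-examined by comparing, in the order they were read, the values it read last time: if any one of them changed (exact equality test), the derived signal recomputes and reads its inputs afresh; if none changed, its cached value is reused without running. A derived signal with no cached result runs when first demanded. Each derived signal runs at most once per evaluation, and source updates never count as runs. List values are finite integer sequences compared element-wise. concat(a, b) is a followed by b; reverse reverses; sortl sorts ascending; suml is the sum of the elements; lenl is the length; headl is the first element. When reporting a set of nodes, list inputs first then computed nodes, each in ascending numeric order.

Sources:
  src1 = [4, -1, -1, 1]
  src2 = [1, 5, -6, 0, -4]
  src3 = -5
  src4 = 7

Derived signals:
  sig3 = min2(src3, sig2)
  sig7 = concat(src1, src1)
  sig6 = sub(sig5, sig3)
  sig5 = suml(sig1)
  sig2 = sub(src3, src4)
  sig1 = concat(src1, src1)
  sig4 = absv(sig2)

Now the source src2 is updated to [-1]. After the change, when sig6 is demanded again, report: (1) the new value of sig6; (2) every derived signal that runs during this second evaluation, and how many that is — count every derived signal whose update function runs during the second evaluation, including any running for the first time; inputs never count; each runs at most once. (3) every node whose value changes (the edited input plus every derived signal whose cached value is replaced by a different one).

New value of sig6: 18.
Derived signals that run: none — 0 in total.
Values that change: src2.
Key observation: src2 is never demanded by the output, so the edit triggers no recomputation at all.

First evaluation (everything demanded from the output):
  sig1 = concat([4, -1, -1, 1], [4, -1, -1, 1]) = [4, -1, -1, 1, 4, -1, -1, 1]
  sig2 = sub(-5, 7) = -12
  sig3 = min2(-5, -12) = -12
  sig5 = suml([4, -1, -1, 1, 4, -1, -1, 1]) = 6
  sig6 = sub(6, -12) = 18

Propagation after the edit:
  src2 feeds no computation that the output demands — nothing is marked dirty and nothing runs.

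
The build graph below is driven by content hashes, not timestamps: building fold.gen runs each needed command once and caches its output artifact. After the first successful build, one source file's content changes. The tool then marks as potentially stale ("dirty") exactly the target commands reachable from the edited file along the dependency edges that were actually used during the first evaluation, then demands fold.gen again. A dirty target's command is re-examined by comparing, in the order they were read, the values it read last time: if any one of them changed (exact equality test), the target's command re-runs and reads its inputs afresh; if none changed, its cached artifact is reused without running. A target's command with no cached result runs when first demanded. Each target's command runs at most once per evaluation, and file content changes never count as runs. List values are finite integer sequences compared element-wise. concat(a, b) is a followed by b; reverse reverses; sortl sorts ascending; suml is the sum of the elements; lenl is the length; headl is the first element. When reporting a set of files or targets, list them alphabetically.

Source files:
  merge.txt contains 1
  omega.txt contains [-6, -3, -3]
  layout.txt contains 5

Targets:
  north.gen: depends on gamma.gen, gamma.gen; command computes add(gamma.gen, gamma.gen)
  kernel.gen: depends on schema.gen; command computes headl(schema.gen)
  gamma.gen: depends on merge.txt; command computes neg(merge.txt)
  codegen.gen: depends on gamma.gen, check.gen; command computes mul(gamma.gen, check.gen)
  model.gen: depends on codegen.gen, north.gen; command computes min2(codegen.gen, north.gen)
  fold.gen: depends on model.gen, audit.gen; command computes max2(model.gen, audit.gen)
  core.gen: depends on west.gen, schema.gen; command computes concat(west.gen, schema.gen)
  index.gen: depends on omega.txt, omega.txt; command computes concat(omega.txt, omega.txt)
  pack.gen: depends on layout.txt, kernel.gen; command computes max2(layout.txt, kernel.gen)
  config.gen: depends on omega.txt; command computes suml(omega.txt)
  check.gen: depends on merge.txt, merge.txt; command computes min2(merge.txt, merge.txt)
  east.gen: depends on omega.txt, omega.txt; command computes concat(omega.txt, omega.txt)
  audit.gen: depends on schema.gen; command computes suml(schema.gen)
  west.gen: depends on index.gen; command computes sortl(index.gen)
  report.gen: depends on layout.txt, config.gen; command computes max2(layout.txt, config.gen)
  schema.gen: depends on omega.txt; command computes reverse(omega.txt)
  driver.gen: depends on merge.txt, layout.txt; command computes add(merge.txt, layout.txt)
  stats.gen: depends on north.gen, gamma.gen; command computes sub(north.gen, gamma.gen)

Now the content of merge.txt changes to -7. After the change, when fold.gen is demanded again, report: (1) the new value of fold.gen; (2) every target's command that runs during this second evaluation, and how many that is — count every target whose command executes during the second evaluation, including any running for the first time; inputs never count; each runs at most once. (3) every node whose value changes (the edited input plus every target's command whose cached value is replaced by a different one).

Initial pass — values computed on the first demand:
  check.gen = min2(1, 1) = 1
  gamma.gen = neg(1) = -1
  codegen.gen = mul(-1, 1) = -1
  north.gen = add(-1, -1) = -2
  model.gen = min2(-1, -2) = -2
  schema.gen = reverse([-6, -3, -3]) = [-3, -3, -6]
  audit.gen = suml([-3, -3, -6]) = -12
  fold.gen = max2(-2, -12) = -2

Second demand — change propagation:
  check.gen: re-runs because merge.txt 1->-7; merge.txt 1->-7; new result -7.
  gamma.gen: re-runs because merge.txt 1->-7; new result 7.
  codegen.gen: re-runs because gamma.gen -1->7; check.gen 1->-7; new result -49.
  north.gen: re-runs because gamma.gen -1->7; gamma.gen -1->7; new result 14.
  model.gen: re-runs because codegen.gen -1->-49; north.gen -2->14; new result -49.
  fold.gen: re-runs because model.gen -2->-49; new result -12.

fold.gen now evaluates to -12.
Run set: check.gen, codegen.gen, fold.gen, gamma.gen, model.gen, north.gen (6 run).
Changed values: check.gen, codegen.gen, fold.gen, gamma.gen, merge.txt, model.gen, north.gen.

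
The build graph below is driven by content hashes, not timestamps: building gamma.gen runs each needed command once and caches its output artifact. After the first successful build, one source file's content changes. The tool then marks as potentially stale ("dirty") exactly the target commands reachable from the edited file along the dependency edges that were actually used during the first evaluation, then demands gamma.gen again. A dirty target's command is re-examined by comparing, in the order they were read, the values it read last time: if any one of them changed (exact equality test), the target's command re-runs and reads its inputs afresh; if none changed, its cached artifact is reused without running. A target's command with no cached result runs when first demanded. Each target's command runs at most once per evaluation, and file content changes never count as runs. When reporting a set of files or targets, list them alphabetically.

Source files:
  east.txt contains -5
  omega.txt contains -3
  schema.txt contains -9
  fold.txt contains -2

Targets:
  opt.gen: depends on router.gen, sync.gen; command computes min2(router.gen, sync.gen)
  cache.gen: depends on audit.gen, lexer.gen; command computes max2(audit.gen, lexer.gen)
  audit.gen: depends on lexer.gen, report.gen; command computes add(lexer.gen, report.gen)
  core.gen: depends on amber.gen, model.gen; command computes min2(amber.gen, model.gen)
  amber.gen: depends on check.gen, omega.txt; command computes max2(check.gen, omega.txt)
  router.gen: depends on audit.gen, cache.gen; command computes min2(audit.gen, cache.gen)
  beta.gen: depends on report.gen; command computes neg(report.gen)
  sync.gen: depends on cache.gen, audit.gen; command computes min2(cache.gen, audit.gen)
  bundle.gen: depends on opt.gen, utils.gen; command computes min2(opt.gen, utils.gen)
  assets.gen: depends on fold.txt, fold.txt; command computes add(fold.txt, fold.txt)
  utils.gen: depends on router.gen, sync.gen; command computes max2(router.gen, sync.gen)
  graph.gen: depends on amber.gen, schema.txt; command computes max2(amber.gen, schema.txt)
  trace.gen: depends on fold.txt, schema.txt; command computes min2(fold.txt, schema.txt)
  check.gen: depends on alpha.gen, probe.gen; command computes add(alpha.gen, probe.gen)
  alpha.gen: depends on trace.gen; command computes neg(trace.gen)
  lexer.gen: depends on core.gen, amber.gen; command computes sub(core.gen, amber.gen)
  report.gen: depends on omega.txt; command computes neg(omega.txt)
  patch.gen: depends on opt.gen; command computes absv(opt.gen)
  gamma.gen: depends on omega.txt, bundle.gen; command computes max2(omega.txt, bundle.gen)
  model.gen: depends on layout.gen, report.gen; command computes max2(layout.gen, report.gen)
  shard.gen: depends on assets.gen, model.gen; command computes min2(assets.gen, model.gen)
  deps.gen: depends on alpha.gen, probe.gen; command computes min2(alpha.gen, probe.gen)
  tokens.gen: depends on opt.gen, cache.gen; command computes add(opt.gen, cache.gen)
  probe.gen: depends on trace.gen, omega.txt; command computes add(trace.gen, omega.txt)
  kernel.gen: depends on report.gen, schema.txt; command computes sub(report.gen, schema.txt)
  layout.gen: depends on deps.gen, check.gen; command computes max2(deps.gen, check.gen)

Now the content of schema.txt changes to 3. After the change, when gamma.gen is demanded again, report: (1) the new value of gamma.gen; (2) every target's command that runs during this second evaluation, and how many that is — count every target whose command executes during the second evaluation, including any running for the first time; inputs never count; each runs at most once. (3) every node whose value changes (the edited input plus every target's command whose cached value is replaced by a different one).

gamma.gen now evaluates to 3.
Run set: alpha.gen, check.gen, deps.gen, layout.gen, probe.gen, trace.gen (6 run).
Changed values: alpha.gen, deps.gen, probe.gen, schema.txt, trace.gen.
The important point: at amber.gen every value read last time is unchanged, so the dirty flag clears without a run.

Initial pass — values computed on the first demand:
  report.gen = neg(-3) = 3
  trace.gen = min2(-2, -9) = -9
  alpha.gen = neg(-9) = 9
  probe.gen = add(-9, -3) = -12
  check.gen = add(9, -12) = -3
  amber.gen = max2(-3, -3) = -3
  deps.gen = min2(9, -12) = -12
  layout.gen = max2(-12, -3) = -3
  model.gen = max2(-3, 3) = 3
  core.gen = min2(-3, 3) = -3
  lexer.gen = sub(-3, -3) = 0
  audit.gen = add(0, 3) = 3
  cache.gen = max2(3, 0) = 3
  router.gen = min2(3, 3) = 3
  sync.gen = min2(3, 3) = 3
  opt.gen = min2(3, 3) = 3
  utils.gen = max2(3, 3) = 3
  bundle.gen = min2(3, 3) = 3
  gamma.gen = max2(-3, 3) = 3

Second demand — change propagation:
  trace.gen: re-runs because schema.txt -9->3; new result -2.
  alpha.gen: re-runs because trace.gen -9->-2; new result 2.
  probe.gen: re-runs because trace.gen -9->-2; new result -5.
  check.gen: re-runs because alpha.gen 9->2; probe.gen -12->-5; new result -3 (unchanged).
  amber.gen: re-examined; everything it read last time is the same (check.gen unchanged, omega.txt unchanged) — cache -3 kept, no run.
  deps.gen: re-runs because alpha.gen 9->2; probe.gen -12->-5; new result -5.
  layout.gen: re-runs because deps.gen -12->-5; new result -3 (unchanged).
  model.gen: re-examined; everything it read last time is the same (layout.gen unchanged, report.gen unchanged) — cache 3 kept, no run.
  core.gen: re-examined; everything it read last time is the same (amber.gen unchanged, model.gen unchanged) — cache -3 kept, no run.
  lexer.gen: re-examined; everything it read last time is the same (core.gen unchanged, amber.gen unchanged) — cache 0 kept, no run.
  audit.gen: re-examined; everything it read last time is the same (lexer.gen unchanged, report.gen unchanged) — cache 3 kept, no run.
  cache.gen: re-examined; everything it read last time is the same (audit.gen unchanged, lexer.gen unchanged) — cache 3 kept, no run.
  router.gen: re-examined; everything it read last time is the same (audit.gen unchanged, cache.gen unchanged) — cache 3 kept, no run.
  sync.gen: re-examined; everything it read last time is the same (cache.gen unchanged, audit.gen unchanged) — cache 3 kept, no run.
  opt.gen: re-examined; everything it read last time is the same (router.gen unchanged, sync.gen unchanged) — cache 3 kept, no run.
  utils.gen: re-examined; everything it read last time is the same (router.gen unchanged, sync.gen unchanged) — cache 3 kept, no run.
  bundle.gen: re-examined; everything it read last time is the same (opt.gen unchanged, utils.gen unchanged) — cache 3 kept, no run.
  gamma.gen: re-examined; everything it read last time is the same (omega.txt unchanged, bundle.gen unchanged) — cache 3 kept, no run.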